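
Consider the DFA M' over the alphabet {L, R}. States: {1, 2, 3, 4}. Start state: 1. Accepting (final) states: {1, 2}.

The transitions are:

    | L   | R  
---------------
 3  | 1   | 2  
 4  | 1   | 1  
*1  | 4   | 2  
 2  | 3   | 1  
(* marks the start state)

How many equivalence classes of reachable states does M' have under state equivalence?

2

All states are reachable from the start state.
P0 = {1,2} | {3,4}.
The partition is now stable with 2 blocks: {1,2} | {3,4}.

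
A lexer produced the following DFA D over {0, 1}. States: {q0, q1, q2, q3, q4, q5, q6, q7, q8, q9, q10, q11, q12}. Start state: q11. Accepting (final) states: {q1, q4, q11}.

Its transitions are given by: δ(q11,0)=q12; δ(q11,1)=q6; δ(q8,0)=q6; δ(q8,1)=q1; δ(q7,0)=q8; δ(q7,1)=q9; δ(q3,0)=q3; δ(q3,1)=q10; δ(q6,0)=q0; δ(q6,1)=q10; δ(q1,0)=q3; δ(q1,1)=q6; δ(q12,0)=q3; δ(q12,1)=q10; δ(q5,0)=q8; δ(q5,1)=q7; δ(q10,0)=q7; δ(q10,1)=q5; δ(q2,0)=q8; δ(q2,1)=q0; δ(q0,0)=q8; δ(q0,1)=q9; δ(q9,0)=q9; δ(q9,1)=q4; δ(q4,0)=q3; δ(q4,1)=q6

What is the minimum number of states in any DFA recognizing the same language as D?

States {q2} cannot be reached from the start state, so discard them.
P0 = {q1,q4,q11} | {q0,q3,q5,q6,q7,q8,q9,q10,q12}.
Split {q0,q3,q5,q6,q7,q8,q9,q10,q12} by δ(·,1) → {q0,q3,q5,q6,q7,q10,q12} and {q8,q9}.
On input 0, block {q0,q3,q5,q6,q7,q10,q12} splits into {q3,q6,q10,q12} and {q0,q5,q7}.
Refine {q3,q6,q10,q12} on symbol 0: members go to different blocks, giving {q3,q12} and {q6,q10}.
On input 0, block {q8,q9} splits into {q8} and {q9}.
Split {q0,q5,q7} by δ(·,1) → {q0,q7} and {q5}.
Refine {q6,q10} on symbol 1: members go to different blocks, giving {q6} and {q10}.
The partition is now stable with 8 blocks: {q1,q4,q11} | {q3,q12} | {q8} | {q0,q7} | {q6} | {q9} | {q5} | {q10}.

8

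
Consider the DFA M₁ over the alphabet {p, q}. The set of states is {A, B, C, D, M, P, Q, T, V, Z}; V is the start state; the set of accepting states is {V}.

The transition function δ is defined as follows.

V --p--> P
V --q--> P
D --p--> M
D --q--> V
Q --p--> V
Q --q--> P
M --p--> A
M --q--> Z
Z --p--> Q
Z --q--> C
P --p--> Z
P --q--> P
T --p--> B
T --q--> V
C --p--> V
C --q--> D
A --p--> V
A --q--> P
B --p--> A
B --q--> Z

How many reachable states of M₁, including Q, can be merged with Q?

2

States {B,T} cannot be reached from the start state, so discard them.
Initial partition by acceptance: {V} | {A,C,D,M,P,Q,Z}.
On input p, block {A,C,D,M,P,Q,Z} splits into {D,M,P,Z} and {A,C,Q}.
Split {D,M,P,Z} by δ(·,p) → {M,Z} and {D,P}.
Refine {M,Z} on symbol q: members go to different blocks, giving {Z} and {M}.
Split {D,P} by δ(·,p) → {D} and {P}.
Split {A,C,Q} by δ(·,q) → {A,Q} and {C}.
No further refinement is possible. Final partition (7 blocks): {V} | {Z} | {A,Q} | {D} | {M} | {P} | {C}.
State Q belongs to the block {A,Q}, which has 2 states.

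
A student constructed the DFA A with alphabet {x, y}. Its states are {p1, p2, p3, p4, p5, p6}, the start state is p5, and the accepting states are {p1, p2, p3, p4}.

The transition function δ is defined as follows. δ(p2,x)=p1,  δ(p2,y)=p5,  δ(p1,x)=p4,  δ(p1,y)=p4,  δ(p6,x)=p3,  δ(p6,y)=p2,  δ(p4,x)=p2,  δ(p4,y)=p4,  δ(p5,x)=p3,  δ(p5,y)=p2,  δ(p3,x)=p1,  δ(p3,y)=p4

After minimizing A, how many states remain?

5

First remove the unreachable states {p6}; 5 states remain.
Start with accepting vs non-accepting: {p1,p2,p3,p4} | {p5}.
On input y, block {p1,p2,p3,p4} splits into {p1,p3,p4} and {p2}.
Refine {p1,p3,p4} on symbol x: members go to different blocks, giving {p1,p3} and {p4}.
Refine {p1,p3} on symbol x: members go to different blocks, giving {p1} and {p3}.
The partition is now stable with 5 blocks: {p1} | {p5} | {p2} | {p4} | {p3}.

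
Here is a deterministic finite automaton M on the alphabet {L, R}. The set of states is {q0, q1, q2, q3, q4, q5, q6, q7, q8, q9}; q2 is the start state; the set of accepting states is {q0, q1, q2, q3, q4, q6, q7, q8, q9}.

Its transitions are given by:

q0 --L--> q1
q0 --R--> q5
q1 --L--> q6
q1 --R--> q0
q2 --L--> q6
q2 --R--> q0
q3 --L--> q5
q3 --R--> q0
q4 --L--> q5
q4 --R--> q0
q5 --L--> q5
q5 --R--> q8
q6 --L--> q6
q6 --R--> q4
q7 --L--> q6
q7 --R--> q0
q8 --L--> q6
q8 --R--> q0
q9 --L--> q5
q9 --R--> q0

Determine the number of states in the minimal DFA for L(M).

States {q3,q7,q9} cannot be reached from the start state, so discard them.
Initial partition by acceptance: {q0,q1,q2,q4,q6,q8} | {q5}.
Refine {q0,q1,q2,q4,q6,q8} on symbol L: members go to different blocks, giving {q0,q1,q2,q6,q8} and {q4}.
On input R, block {q0,q1,q2,q6,q8} splits into {q1,q2,q8} and {q0} and {q6}.
Stable partition: {q1,q2,q8} | {q5} | {q4} | {q0} | {q6} — 5 equivalence classes.

5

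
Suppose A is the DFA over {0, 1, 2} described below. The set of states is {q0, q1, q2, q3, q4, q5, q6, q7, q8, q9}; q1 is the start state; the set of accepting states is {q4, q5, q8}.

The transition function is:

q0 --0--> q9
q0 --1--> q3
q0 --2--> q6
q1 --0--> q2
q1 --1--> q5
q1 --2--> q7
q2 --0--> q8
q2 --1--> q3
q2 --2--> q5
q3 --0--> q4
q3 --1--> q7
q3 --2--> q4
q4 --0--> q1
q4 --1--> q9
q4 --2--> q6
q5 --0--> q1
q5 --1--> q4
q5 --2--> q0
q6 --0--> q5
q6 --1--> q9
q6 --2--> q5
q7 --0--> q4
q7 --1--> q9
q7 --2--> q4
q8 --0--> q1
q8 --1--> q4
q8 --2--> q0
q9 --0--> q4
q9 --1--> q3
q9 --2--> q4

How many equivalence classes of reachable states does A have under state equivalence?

Every state is reachable, so we keep all 10.
P0 = {q4,q5,q8} | {q0,q1,q2,q3,q6,q7,q9}.
On input 1, block {q4,q5,q8} splits into {q5,q8} and {q4}.
Split {q0,q1,q2,q3,q6,q7,q9} by δ(·,0) → {q3,q7,q9} and {q0,q1} and {q2,q6}.
Refine {q0,q1} on symbol 0: members go to different blocks, giving {q0} and {q1}.
Stable partition: {q5,q8} | {q3,q7,q9} | {q4} | {q0} | {q2,q6} | {q1} — 6 equivalence classes.

6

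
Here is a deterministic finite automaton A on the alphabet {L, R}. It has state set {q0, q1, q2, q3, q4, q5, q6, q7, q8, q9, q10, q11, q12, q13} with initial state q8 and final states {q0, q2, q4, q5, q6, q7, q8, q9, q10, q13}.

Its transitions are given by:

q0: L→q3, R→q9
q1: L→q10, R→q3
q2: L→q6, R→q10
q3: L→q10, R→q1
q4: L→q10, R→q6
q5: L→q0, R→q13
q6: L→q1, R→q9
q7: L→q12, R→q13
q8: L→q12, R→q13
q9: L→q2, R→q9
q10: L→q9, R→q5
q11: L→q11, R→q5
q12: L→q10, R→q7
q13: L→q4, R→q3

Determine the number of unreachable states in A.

1

Starting at q8 and following transitions, the reachable set is {q0, q1, q2, q3, q4, q5, q6, q7, q8, q9, q10, q12, q13}. That leaves q11 unreachable — 1 in total.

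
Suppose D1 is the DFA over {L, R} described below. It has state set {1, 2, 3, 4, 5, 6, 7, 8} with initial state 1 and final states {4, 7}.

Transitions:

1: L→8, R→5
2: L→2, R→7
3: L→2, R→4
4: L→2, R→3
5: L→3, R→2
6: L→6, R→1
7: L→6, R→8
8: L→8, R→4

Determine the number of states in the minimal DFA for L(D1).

Every state is reachable, so we keep all 8.
Initial partition by acceptance: {4,7} | {1,2,3,5,6,8}.
Refine {1,2,3,5,6,8} on symbol R: members go to different blocks, giving {1,5,6} and {2,3,8}.
Split {4,7} by δ(·,L) → {4} and {7}.
Split {1,5,6} by δ(·,L) → {1,5} and {6}.
Split {1,5} by δ(·,R) → {1} and {5}.
Refine {2,3,8} on symbol R: members go to different blocks, giving {3,8} and {2}.
On input L, block {3,8} splits into {3} and {8}.
The partition is now stable with 8 blocks: {4} | {1} | {3} | {7} | {6} | {5} | {2} | {8}.

8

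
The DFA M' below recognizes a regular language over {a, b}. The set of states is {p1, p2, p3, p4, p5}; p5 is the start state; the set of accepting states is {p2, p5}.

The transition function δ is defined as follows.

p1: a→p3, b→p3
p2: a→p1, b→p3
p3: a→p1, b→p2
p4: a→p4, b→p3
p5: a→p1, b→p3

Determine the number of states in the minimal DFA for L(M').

Reachable states from the start: {p1,p2,p3,p5}. Unreachable: {p4} — drop them.
P0 = {p2,p5} | {p1,p3}.
On input b, block {p1,p3} splits into {p1} and {p3}.
No further refinement is possible. Final partition (3 blocks): {p2,p5} | {p1} | {p3}.

3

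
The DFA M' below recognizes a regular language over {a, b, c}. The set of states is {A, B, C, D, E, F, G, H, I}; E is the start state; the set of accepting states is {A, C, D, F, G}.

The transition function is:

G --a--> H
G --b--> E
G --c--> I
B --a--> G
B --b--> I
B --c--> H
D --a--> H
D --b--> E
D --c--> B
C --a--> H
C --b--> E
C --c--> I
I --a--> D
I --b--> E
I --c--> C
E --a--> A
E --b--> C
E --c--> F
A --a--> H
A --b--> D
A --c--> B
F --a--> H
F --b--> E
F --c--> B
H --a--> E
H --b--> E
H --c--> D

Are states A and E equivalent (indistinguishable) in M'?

No

Initial partition by acceptance: {A,C,D,F,G} | {B,E,H,I}.
Refine {A,C,D,F,G} on symbol b: members go to different blocks, giving {C,D,F,G} and {A}.
Split {B,E,H,I} by δ(·,a) → {B,I} and {E} and {H}.
On input b, block {B,I} splits into {B} and {I}.
Split {C,D,F,G} by δ(·,c) → {C,G} and {D,F}.
No further refinement is possible. Final partition (7 blocks): {C,G} | {B} | {A} | {E} | {H} | {I} | {D,F}.
A and E end up in different blocks, so they are distinguishable. For instance, the string 'ε' is accepted from only A.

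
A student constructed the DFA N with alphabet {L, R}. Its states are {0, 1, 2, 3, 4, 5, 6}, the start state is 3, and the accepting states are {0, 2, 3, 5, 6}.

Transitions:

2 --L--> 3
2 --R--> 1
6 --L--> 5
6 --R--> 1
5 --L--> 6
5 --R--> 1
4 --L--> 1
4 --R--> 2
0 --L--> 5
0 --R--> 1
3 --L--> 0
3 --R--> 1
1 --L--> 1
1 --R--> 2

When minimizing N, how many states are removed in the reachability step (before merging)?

1

BFS from 3 reaches {0, 1, 2, 3, 5, 6}; the 1 state(s) 4 are never visited.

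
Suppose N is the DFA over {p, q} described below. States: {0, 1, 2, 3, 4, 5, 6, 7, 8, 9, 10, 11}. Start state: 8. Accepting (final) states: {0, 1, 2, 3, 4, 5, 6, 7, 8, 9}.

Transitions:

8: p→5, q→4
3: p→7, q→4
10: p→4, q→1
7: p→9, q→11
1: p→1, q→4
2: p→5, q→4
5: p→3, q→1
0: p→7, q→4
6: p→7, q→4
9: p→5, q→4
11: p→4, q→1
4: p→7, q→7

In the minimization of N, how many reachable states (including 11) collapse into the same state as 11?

1

States {0,2,6,10} cannot be reached from the start state, so discard them.
Initial partition by acceptance: {1,3,4,5,7,8,9} | {11}.
On input q, block {1,3,4,5,7,8,9} splits into {1,3,4,5,8,9} and {7}.
Refine {1,3,4,5,8,9} on symbol p: members go to different blocks, giving {1,5,8,9} and {3,4}.
Refine {1,5,8,9} on symbol p: members go to different blocks, giving {1,8,9} and {5}.
On input p, block {1,8,9} splits into {8,9} and {1}.
Refine {3,4} on symbol q: members go to different blocks, giving {3} and {4}.
Stable partition: {8,9} | {11} | {7} | {3} | {5} | {1} | {4} — 7 equivalence classes.
State 11 belongs to the block {11}, which has 1 states.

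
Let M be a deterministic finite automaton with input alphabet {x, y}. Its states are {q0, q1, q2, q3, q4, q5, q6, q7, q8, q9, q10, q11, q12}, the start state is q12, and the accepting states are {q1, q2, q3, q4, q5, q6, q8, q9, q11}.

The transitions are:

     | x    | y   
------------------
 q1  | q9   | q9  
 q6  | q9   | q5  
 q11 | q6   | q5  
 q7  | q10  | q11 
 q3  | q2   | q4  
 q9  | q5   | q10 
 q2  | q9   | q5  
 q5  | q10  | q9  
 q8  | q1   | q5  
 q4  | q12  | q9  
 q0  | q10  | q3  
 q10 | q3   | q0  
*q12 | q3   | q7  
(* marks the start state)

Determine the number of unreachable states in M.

2

No path from q12 leads to q1, q8; the other 11 states are all reachable.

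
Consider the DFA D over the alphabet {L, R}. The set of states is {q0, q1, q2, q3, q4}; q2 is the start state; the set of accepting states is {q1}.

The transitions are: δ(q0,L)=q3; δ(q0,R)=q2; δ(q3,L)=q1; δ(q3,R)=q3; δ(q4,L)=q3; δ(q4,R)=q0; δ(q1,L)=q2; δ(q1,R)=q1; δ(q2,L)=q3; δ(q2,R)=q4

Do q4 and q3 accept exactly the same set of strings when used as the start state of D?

Every state is reachable, so we keep all 5.
Start with accepting vs non-accepting: {q1} | {q0,q2,q3,q4}.
On input L, block {q0,q2,q3,q4} splits into {q0,q2,q4} and {q3}.
Stable partition: {q1} | {q0,q2,q4} | {q3} — 3 equivalence classes.
q4 and q3 end up in different blocks, so they are distinguishable. For instance, the string 'L' is accepted from only q3.

No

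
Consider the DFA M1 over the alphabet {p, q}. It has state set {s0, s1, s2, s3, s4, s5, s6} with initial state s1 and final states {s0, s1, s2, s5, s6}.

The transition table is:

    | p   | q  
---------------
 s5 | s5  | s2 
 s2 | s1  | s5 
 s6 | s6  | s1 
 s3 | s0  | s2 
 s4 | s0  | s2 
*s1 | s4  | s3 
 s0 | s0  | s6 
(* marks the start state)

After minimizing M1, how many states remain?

Every state is reachable, so we keep all 7.
Initial partition by acceptance: {s0,s1,s2,s5,s6} | {s3,s4}.
Refine {s0,s1,s2,s5,s6} on symbol p: members go to different blocks, giving {s0,s2,s5,s6} and {s1}.
Split {s0,s2,s5,s6} by δ(·,p) → {s0,s5,s6} and {s2}.
Refine {s0,s5,s6} on symbol q: members go to different blocks, giving {s0} and {s5} and {s6}.
The partition is now stable with 6 blocks: {s0} | {s3,s4} | {s1} | {s2} | {s5} | {s6}.

6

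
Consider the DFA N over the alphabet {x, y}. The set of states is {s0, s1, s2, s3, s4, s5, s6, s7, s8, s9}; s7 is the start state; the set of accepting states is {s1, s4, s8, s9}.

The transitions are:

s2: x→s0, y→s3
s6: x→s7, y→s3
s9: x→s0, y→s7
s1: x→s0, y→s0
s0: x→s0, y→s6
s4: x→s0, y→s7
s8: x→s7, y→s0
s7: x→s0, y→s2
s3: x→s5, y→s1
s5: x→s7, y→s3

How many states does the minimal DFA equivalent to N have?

4

First remove the unreachable states {s4,s8,s9}; 7 states remain.
P0 = {s1} | {s0,s2,s3,s5,s6,s7}.
Refine {s0,s2,s3,s5,s6,s7} on symbol y: members go to different blocks, giving {s0,s2,s5,s6,s7} and {s3}.
Refine {s0,s2,s5,s6,s7} on symbol y: members go to different blocks, giving {s2,s5,s6} and {s0,s7}.
Stable partition: {s1} | {s2,s5,s6} | {s3} | {s0,s7} — 4 equivalence classes.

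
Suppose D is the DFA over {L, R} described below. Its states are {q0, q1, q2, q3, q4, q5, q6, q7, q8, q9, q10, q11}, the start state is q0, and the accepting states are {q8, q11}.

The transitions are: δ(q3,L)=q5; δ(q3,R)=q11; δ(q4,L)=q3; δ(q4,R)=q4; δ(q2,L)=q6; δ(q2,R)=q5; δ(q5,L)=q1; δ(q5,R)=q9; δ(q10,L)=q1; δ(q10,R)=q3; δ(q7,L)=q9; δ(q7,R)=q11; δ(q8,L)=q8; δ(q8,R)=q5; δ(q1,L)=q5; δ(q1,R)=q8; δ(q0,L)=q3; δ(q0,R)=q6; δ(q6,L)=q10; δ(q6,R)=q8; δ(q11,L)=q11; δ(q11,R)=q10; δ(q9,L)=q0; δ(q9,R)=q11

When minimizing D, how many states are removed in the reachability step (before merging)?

BFS from q0 reaches {q0, q1, q3, q5, q6, q8, q9, q10, q11}; the 3 state(s) q2, q4, q7 are never visited.

3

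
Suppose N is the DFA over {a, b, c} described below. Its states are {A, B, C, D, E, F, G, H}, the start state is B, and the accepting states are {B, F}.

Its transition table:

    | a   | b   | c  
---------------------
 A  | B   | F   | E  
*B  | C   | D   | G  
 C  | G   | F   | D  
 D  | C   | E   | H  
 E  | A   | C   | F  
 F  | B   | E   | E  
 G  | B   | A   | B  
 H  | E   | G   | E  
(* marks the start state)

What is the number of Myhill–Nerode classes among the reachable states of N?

8

Every state is reachable, so we keep all 8.
P0 = {B,F} | {A,C,D,E,G,H}.
On input a, block {B,F} splits into {B} and {F}.
On input a, block {A,C,D,E,G,H} splits into {C,D,E,H} and {A,G}.
Refine {C,D,E,H} on symbol a: members go to different blocks, giving {C,E} and {D,H}.
Refine {C,E} on symbol b: members go to different blocks, giving {C} and {E}.
On input b, block {A,G} splits into {A} and {G}.
On input a, block {D,H} splits into {D} and {H}.
No further refinement is possible. Final partition (8 blocks): {B} | {C} | {F} | {A} | {D} | {E} | {G} | {H}.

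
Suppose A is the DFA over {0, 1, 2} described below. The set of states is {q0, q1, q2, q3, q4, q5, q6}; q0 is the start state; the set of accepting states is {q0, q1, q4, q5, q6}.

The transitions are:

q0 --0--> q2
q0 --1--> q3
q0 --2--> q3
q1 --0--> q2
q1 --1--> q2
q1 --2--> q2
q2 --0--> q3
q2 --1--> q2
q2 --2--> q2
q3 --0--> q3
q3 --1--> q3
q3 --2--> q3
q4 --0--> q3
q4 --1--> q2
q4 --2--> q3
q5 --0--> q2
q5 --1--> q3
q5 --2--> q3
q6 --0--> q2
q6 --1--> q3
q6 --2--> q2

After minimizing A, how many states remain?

2

Reachable states from the start: {q0,q2,q3}. Unreachable: {q1,q4,q5,q6} — drop them.
Start with accepting vs non-accepting: {q0} | {q2,q3}.
The partition is now stable with 2 blocks: {q0} | {q2,q3}.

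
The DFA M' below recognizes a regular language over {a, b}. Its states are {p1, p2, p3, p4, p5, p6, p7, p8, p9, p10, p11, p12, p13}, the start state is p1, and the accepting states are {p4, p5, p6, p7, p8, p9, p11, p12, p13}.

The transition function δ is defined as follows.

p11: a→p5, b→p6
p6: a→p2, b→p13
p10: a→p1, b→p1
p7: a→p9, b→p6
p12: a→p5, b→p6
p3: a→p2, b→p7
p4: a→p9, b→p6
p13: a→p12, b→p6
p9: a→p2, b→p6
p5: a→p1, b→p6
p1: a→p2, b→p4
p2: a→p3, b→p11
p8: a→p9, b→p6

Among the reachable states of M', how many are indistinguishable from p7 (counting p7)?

Reachable states from the start: {p1,p2,p3,p4,p5,p6,p7,p9,p11,p12,p13}. Unreachable: {p8,p10} — drop them.
P0 = {p4,p5,p6,p7,p9,p11,p12,p13} | {p1,p2,p3}.
Split {p4,p5,p6,p7,p9,p11,p12,p13} by δ(·,a) → {p4,p7,p11,p12,p13} and {p5,p6,p9}.
Refine {p4,p7,p11,p12,p13} on symbol a: members go to different blocks, giving {p4,p7,p11,p12} and {p13}.
On input b, block {p5,p6,p9} splits into {p5,p9} and {p6}.
Stable partition: {p4,p7,p11,p12} | {p1,p2,p3} | {p5,p9} | {p13} | {p6} — 5 equivalence classes.
The equivalence class containing p7 is {p4,p7,p11,p12}, of size 4.

4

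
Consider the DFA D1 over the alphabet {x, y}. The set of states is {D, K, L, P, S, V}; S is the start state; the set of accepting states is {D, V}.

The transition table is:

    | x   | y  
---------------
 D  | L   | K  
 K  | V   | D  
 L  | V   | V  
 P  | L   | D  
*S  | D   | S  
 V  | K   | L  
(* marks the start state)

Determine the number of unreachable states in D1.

1

Starting at S and following transitions, the reachable set is {D, K, L, S, V}. That leaves P unreachable — 1 in total.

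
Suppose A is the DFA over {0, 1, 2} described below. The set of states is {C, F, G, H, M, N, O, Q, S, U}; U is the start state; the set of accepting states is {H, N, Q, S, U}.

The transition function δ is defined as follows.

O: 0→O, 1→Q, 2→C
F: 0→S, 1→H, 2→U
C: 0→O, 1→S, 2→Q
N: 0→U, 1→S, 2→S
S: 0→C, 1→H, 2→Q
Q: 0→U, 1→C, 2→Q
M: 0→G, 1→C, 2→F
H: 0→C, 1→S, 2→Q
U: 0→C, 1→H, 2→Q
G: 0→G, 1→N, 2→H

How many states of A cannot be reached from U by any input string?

4

BFS from U reaches {C, H, O, Q, S, U}; the 4 state(s) F, G, M, N are never visited.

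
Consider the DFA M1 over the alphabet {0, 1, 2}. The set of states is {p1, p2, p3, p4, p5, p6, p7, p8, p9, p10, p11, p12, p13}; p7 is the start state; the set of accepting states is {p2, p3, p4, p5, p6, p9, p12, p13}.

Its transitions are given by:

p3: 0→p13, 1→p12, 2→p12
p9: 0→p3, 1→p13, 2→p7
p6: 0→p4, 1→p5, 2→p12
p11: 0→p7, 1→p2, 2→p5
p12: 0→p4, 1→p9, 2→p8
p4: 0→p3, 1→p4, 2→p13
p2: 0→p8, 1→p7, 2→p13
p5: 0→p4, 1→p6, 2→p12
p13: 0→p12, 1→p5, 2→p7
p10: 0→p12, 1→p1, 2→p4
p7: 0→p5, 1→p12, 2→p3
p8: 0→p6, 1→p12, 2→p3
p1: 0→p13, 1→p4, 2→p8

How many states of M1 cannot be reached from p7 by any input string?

4

No path from p7 leads to p1, p2, p10, p11; the other 9 states are all reachable.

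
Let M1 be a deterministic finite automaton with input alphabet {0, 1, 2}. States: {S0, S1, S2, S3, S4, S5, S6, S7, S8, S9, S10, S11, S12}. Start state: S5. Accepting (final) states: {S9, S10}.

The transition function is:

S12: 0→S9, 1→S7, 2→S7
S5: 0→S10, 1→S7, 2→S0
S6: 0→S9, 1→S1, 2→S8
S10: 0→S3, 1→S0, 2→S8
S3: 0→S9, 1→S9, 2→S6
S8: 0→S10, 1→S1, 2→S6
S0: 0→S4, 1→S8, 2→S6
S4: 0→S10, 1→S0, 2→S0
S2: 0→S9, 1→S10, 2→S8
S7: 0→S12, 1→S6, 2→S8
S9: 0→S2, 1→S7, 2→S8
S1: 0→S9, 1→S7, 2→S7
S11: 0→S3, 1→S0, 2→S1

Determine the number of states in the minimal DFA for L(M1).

First remove the unreachable states {S11}; 12 states remain.
P0 = {S9,S10} | {S0,S1,S2,S3,S4,S5,S6,S7,S8,S12}.
On input 0, block {S0,S1,S2,S3,S4,S5,S6,S7,S8,S12} splits into {S1,S2,S3,S4,S5,S6,S8,S12} and {S0,S7}.
Refine {S1,S2,S3,S4,S5,S6,S8,S12} on symbol 1: members go to different blocks, giving {S1,S4,S5,S12} and {S2,S3} and {S6,S8}.
Stable partition: {S9,S10} | {S1,S4,S5,S12} | {S0,S7} | {S2,S3} | {S6,S8} — 5 equivalence classes.

5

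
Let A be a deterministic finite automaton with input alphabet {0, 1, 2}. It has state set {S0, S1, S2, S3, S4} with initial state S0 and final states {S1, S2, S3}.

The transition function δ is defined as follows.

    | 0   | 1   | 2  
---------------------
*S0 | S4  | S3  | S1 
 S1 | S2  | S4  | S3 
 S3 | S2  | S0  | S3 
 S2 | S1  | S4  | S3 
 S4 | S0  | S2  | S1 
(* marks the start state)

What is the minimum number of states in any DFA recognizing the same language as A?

2

All states are reachable from the start state.
Initial partition by acceptance: {S1,S2,S3} | {S0,S4}.
No further refinement is possible. Final partition (2 blocks): {S1,S2,S3} | {S0,S4}.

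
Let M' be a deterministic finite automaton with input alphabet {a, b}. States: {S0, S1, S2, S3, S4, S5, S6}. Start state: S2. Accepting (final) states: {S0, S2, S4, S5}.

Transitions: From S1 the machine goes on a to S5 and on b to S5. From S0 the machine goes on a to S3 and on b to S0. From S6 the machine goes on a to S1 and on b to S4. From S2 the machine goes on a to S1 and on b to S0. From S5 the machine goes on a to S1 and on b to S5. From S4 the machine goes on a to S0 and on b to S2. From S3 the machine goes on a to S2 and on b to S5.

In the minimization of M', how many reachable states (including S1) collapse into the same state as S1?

States {S4,S6} cannot be reached from the start state, so discard them.
Initial partition by acceptance: {S0,S2,S5} | {S1,S3}.
No further refinement is possible. Final partition (2 blocks): {S0,S2,S5} | {S1,S3}.
State S1 belongs to the block {S1,S3}, which has 2 states.

2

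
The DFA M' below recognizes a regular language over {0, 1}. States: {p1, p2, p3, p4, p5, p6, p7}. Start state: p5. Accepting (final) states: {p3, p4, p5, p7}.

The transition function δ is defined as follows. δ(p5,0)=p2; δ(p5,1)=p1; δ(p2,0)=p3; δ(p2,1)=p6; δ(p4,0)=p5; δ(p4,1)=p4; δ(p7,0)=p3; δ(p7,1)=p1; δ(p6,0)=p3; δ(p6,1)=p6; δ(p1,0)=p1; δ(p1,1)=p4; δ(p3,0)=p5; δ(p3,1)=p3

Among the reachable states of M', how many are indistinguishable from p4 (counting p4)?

Reachable states from the start: {p1,p2,p3,p4,p5,p6}. Unreachable: {p7} — drop them.
Start with accepting vs non-accepting: {p3,p4,p5} | {p1,p2,p6}.
On input 0, block {p3,p4,p5} splits into {p3,p4} and {p5}.
Refine {p1,p2,p6} on symbol 0: members go to different blocks, giving {p2,p6} and {p1}.
The partition is now stable with 4 blocks: {p3,p4} | {p2,p6} | {p5} | {p1}.
The equivalence class containing p4 is {p3,p4}, of size 2.

2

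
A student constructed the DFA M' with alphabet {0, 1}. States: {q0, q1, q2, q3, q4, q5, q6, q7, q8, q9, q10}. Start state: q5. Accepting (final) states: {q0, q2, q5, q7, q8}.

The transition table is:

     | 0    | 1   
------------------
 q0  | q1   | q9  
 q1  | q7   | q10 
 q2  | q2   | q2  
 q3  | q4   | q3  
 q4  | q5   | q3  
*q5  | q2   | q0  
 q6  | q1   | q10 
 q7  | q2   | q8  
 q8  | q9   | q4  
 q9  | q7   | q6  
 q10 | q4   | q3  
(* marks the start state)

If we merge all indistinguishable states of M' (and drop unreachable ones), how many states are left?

5

P0 = {q0,q2,q5,q7,q8} | {q1,q3,q4,q6,q9,q10}.
Refine {q0,q2,q5,q7,q8} on symbol 0: members go to different blocks, giving {q2,q5,q7} and {q0,q8}.
Split {q2,q5,q7} by δ(·,1) → {q5,q7} and {q2}.
Refine {q1,q3,q4,q6,q9,q10} on symbol 0: members go to different blocks, giving {q1,q4,q9} and {q3,q6,q10}.
No further refinement is possible. Final partition (5 blocks): {q5,q7} | {q1,q4,q9} | {q0,q8} | {q2} | {q3,q6,q10}.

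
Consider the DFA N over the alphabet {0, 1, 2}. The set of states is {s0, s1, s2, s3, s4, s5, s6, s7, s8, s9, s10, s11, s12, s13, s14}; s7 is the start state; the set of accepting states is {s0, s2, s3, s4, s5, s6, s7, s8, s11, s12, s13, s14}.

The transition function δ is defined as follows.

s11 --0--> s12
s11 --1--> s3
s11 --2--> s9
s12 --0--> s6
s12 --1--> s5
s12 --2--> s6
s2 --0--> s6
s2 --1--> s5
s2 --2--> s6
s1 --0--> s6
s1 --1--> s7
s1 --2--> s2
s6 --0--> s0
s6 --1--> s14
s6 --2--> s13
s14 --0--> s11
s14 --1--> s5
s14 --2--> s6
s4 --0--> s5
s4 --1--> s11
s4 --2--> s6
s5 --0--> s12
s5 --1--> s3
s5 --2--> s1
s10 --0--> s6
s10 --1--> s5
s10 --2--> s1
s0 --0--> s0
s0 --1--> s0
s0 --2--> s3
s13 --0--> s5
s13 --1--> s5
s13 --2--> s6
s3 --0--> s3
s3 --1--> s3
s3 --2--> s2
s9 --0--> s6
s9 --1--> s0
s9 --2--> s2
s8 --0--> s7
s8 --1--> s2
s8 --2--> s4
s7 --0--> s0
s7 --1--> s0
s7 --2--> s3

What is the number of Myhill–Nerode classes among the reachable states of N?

Reachable states from the start: {s0,s1,s2,s3,s5,s6,s7,s9,s11,s12,s13,s14}. Unreachable: {s4,s8,s10} — drop them.
Start with accepting vs non-accepting: {s0,s2,s3,s5,s6,s7,s11,s12,s13,s14} | {s1,s9}.
Refine {s0,s2,s3,s5,s6,s7,s11,s12,s13,s14} on symbol 2: members go to different blocks, giving {s0,s2,s3,s6,s7,s12,s13,s14} and {s5,s11}.
Refine {s0,s2,s3,s6,s7,s12,s13,s14} on symbol 0: members go to different blocks, giving {s0,s2,s3,s6,s7,s12} and {s13,s14}.
Split {s0,s2,s3,s6,s7,s12} by δ(·,1) → {s0,s3,s7} and {s2,s12} and {s6}.
Split {s0,s3,s7} by δ(·,2) → {s0,s7} and {s3}.
No further refinement is possible. Final partition (7 blocks): {s0,s7} | {s1,s9} | {s5,s11} | {s13,s14} | {s2,s12} | {s6} | {s3}.

7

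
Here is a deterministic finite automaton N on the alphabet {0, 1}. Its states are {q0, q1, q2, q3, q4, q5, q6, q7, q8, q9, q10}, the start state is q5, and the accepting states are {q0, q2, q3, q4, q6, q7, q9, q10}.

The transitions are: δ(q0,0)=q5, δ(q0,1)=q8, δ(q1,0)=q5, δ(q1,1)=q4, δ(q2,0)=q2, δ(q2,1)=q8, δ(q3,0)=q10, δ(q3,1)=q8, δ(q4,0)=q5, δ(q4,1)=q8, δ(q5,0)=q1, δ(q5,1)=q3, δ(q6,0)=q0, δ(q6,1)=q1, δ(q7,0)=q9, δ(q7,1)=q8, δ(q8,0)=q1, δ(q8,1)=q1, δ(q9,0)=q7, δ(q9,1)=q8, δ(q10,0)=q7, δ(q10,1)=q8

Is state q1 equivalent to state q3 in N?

Reachable states from the start: {q1,q3,q4,q5,q7,q8,q9,q10}. Unreachable: {q0,q2,q6} — drop them.
Start with accepting vs non-accepting: {q3,q4,q7,q9,q10} | {q1,q5,q8}.
Split {q3,q4,q7,q9,q10} by δ(·,0) → {q3,q7,q9,q10} and {q4}.
Split {q1,q5,q8} by δ(·,1) → {q1} and {q5} and {q8}.
No further refinement is possible. Final partition (5 blocks): {q3,q7,q9,q10} | {q1} | {q4} | {q5} | {q8}.
q1 and q3 end up in different blocks, so they are distinguishable. For instance, the string 'ε' is accepted from only q3.

No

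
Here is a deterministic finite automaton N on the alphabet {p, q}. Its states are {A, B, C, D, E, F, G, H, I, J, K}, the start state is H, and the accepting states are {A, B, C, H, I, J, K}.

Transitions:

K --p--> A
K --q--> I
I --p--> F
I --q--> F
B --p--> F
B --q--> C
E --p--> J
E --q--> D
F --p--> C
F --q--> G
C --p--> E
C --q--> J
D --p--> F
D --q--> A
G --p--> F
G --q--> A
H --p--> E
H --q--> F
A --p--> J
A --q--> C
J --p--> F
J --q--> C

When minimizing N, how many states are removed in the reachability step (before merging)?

3

BFS from H reaches {A, C, D, E, F, G, H, J}; the 3 state(s) B, I, K are never visited.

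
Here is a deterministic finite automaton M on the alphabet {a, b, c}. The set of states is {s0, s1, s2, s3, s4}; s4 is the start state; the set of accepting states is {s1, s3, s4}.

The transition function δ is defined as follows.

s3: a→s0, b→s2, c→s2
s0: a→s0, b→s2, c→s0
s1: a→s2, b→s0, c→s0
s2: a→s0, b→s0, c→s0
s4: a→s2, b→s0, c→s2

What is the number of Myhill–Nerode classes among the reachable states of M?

2

First remove the unreachable states {s1,s3}; 3 states remain.
Start with accepting vs non-accepting: {s4} | {s0,s2}.
The partition is now stable with 2 blocks: {s4} | {s0,s2}.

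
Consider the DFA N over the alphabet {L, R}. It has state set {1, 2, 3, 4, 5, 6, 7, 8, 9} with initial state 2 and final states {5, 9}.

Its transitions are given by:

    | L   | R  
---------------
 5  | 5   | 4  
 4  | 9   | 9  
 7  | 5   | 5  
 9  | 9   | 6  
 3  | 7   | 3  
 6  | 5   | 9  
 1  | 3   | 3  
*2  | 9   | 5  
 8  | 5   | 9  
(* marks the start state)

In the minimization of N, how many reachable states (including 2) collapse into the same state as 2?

First remove the unreachable states {1,3,7,8}; 5 states remain.
Initial partition by acceptance: {5,9} | {2,4,6}.
The partition is now stable with 2 blocks: {5,9} | {2,4,6}.
The equivalence class containing 2 is {2,4,6}, of size 3.

3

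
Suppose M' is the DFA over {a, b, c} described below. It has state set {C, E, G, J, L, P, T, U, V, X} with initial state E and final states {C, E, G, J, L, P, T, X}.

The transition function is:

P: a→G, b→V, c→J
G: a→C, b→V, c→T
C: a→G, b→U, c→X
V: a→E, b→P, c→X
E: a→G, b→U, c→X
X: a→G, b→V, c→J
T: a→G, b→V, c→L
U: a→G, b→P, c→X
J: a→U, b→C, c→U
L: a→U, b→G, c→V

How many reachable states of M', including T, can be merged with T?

3

Every state is reachable, so we keep all 10.
P0 = {C,E,G,J,L,P,T,X} | {U,V}.
Refine {C,E,G,J,L,P,T,X} on symbol a: members go to different blocks, giving {C,E,G,P,T,X} and {J,L}.
Split {C,E,G,P,T,X} by δ(·,c) → {C,E,G} and {P,T,X}.
No further refinement is possible. Final partition (4 blocks): {C,E,G} | {U,V} | {J,L} | {P,T,X}.
The equivalence class containing T is {P,T,X}, of size 3.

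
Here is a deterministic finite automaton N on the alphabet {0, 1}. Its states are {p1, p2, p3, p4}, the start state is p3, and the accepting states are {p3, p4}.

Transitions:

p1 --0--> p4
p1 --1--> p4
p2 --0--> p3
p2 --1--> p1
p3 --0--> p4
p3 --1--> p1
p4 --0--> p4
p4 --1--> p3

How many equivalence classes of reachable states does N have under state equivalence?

3

Reachable states from the start: {p1,p3,p4}. Unreachable: {p2} — drop them.
Initial partition by acceptance: {p3,p4} | {p1}.
Refine {p3,p4} on symbol 1: members go to different blocks, giving {p3} and {p4}.
Stable partition: {p3} | {p1} | {p4} — 3 equivalence classes.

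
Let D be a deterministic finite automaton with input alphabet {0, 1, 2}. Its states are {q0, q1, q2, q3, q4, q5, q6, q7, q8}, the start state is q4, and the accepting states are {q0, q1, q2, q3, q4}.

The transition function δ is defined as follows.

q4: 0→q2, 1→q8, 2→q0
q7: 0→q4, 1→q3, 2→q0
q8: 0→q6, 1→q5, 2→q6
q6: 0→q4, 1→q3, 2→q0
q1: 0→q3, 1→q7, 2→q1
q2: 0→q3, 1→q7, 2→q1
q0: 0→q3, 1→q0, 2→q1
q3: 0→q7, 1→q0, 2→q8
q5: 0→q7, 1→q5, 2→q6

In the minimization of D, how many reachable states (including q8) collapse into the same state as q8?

All states are reachable from the start state.
Initial partition by acceptance: {q0,q1,q2,q3,q4} | {q5,q6,q7,q8}.
On input 0, block {q0,q1,q2,q3,q4} splits into {q0,q1,q2,q4} and {q3}.
Split {q0,q1,q2,q4} by δ(·,0) → {q0,q1,q2} and {q4}.
On input 1, block {q0,q1,q2} splits into {q1,q2} and {q0}.
Split {q5,q6,q7,q8} by δ(·,0) → {q5,q8} and {q6,q7}.
No further refinement is possible. Final partition (6 blocks): {q1,q2} | {q5,q8} | {q3} | {q4} | {q0} | {q6,q7}.
State q8 belongs to the block {q5,q8}, which has 2 states.

2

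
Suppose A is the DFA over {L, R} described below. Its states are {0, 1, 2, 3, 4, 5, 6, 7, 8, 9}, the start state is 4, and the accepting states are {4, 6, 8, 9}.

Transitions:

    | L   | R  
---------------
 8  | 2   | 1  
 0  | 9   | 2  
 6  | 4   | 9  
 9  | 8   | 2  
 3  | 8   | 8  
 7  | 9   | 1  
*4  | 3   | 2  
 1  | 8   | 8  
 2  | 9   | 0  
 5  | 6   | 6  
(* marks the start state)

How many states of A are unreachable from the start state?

BFS from 4 reaches {0, 1, 2, 3, 4, 8, 9}; the 3 state(s) 5, 6, 7 are never visited.

3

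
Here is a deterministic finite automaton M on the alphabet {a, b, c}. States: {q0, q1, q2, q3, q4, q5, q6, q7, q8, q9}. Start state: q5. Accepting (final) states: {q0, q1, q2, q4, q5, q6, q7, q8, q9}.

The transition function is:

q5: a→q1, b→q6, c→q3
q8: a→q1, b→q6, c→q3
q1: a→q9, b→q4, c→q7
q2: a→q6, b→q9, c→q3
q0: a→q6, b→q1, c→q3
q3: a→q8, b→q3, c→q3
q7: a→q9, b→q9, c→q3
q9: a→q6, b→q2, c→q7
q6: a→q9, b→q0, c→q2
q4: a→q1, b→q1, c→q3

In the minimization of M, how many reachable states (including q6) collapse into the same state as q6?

Every state is reachable, so we keep all 10.
P0 = {q0,q1,q2,q4,q5,q6,q7,q8,q9} | {q3}.
Split {q0,q1,q2,q4,q5,q6,q7,q8,q9} by δ(·,c) → {q0,q2,q4,q5,q7,q8} and {q1,q6,q9}.
The partition is now stable with 3 blocks: {q0,q2,q4,q5,q7,q8} | {q3} | {q1,q6,q9}.
The equivalence class containing q6 is {q1,q6,q9}, of size 3.

3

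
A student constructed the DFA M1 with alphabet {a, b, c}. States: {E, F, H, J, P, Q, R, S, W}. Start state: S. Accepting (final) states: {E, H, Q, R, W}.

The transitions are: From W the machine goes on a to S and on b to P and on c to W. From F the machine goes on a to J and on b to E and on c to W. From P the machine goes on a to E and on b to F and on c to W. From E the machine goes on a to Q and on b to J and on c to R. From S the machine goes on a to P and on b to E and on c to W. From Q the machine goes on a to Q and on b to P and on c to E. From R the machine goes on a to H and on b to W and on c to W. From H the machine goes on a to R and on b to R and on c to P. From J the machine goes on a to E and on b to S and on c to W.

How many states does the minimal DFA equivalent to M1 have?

7

Start with accepting vs non-accepting: {E,H,Q,R,W} | {F,J,P,S}.
Split {E,H,Q,R,W} by δ(·,a) → {E,H,Q,R} and {W}.
Split {E,H,Q,R} by δ(·,b) → {E,Q} and {H} and {R}.
On input c, block {E,Q} splits into {Q} and {E}.
Refine {F,J,P,S} on symbol a: members go to different blocks, giving {F,S} and {J,P}.
No further refinement is possible. Final partition (7 blocks): {Q} | {F,S} | {W} | {H} | {R} | {E} | {J,P}.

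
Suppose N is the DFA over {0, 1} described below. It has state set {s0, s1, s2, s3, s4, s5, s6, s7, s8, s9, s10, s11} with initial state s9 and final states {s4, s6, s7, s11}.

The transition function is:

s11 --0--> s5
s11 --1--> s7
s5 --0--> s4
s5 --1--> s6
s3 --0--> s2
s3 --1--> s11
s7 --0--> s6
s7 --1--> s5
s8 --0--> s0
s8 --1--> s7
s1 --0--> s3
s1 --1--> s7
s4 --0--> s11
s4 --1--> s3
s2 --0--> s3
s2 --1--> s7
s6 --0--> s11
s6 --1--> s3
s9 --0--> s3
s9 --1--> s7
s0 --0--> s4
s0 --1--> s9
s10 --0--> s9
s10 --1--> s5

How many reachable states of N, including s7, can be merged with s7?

1

States {s0,s1,s8,s10} cannot be reached from the start state, so discard them.
Start with accepting vs non-accepting: {s4,s6,s7,s11} | {s2,s3,s5,s9}.
Split {s4,s6,s7,s11} by δ(·,0) → {s4,s6,s7} and {s11}.
On input 0, block {s4,s6,s7} splits into {s4,s6} and {s7}.
Split {s2,s3,s5,s9} by δ(·,0) → {s2,s3,s9} and {s5}.
On input 1, block {s2,s3,s9} splits into {s2,s9} and {s3}.
Stable partition: {s4,s6} | {s2,s9} | {s11} | {s7} | {s5} | {s3} — 6 equivalence classes.
The equivalence class containing s7 is {s7}, of size 1.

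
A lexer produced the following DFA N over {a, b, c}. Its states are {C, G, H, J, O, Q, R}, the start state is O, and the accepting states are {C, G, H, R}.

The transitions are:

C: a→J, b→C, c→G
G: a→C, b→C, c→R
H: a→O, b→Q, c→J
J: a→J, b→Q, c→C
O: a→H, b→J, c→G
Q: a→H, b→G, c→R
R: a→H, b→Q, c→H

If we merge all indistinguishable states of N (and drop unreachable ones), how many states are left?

7

P0 = {C,G,H,R} | {J,O,Q}.
Split {C,G,H,R} by δ(·,a) → {G,R} and {C,H}.
Split {G,R} by δ(·,b) → {G} and {R}.
On input a, block {J,O,Q} splits into {O,Q} and {J}.
On input b, block {O,Q} splits into {Q} and {O}.
Split {C,H} by δ(·,a) → {C} and {H}.
No further refinement is possible. Final partition (7 blocks): {G} | {Q} | {C} | {R} | {J} | {O} | {H}.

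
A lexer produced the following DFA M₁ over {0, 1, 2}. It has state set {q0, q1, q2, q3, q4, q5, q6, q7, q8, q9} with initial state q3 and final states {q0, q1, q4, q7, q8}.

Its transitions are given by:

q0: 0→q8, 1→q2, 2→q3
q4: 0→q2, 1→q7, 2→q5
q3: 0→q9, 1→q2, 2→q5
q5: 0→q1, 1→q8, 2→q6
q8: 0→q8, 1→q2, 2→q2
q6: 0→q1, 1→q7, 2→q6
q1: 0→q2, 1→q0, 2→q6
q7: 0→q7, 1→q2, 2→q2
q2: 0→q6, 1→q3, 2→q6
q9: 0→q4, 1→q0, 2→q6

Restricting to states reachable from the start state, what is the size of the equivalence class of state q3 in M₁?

2

Every state is reachable, so we keep all 10.
P0 = {q0,q1,q4,q7,q8} | {q2,q3,q5,q6,q9}.
On input 0, block {q0,q1,q4,q7,q8} splits into {q0,q7,q8} and {q1,q4}.
Split {q2,q3,q5,q6,q9} by δ(·,0) → {q5,q6,q9} and {q2,q3}.
No further refinement is possible. Final partition (4 blocks): {q0,q7,q8} | {q5,q6,q9} | {q1,q4} | {q2,q3}.
State q3 belongs to the block {q2,q3}, which has 2 states.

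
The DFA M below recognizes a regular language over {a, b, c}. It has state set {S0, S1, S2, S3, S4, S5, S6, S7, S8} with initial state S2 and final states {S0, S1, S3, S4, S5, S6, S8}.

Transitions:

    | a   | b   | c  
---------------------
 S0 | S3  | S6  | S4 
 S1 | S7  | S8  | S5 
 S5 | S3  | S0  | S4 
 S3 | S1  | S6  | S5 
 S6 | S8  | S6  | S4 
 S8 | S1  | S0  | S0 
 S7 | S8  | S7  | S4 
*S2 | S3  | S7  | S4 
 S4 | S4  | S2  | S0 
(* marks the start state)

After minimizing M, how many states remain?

P0 = {S0,S1,S3,S4,S5,S6,S8} | {S2,S7}.
Refine {S0,S1,S3,S4,S5,S6,S8} on symbol a: members go to different blocks, giving {S0,S3,S4,S5,S6,S8} and {S1}.
Refine {S0,S3,S4,S5,S6,S8} on symbol a: members go to different blocks, giving {S0,S4,S5,S6} and {S3,S8}.
Split {S0,S4,S5,S6} by δ(·,a) → {S0,S5,S6} and {S4}.
The partition is now stable with 5 blocks: {S0,S5,S6} | {S2,S7} | {S1} | {S3,S8} | {S4}.

5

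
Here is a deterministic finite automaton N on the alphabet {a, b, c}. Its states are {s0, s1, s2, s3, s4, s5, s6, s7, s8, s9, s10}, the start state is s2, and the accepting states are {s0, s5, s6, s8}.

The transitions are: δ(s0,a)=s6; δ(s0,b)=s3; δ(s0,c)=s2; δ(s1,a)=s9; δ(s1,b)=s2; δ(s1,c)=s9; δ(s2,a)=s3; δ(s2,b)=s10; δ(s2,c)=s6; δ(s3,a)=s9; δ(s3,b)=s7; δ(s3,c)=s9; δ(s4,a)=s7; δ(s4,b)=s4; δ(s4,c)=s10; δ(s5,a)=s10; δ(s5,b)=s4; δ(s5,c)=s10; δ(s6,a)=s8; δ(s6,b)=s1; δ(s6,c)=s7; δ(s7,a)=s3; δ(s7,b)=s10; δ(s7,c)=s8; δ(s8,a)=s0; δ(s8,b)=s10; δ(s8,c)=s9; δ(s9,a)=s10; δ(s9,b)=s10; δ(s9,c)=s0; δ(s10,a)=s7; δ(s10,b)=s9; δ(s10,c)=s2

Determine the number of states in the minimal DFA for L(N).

3

States {s4,s5} cannot be reached from the start state, so discard them.
Start with accepting vs non-accepting: {s0,s6,s8} | {s1,s2,s3,s7,s9,s10}.
Refine {s1,s2,s3,s7,s9,s10} on symbol c: members go to different blocks, giving {s1,s3,s10} and {s2,s7,s9}.
Stable partition: {s0,s6,s8} | {s1,s3,s10} | {s2,s7,s9} — 3 equivalence classes.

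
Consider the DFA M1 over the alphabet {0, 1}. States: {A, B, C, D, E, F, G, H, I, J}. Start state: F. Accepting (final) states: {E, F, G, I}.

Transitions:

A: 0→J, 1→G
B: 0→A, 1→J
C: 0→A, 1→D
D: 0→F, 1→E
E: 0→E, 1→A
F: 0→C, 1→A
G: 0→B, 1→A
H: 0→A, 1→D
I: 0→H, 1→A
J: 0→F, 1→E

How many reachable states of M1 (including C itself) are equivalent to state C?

States {H,I} cannot be reached from the start state, so discard them.
Initial partition by acceptance: {E,F,G} | {A,B,C,D,J}.
Split {E,F,G} by δ(·,0) → {F,G} and {E}.
On input 0, block {A,B,C,D,J} splits into {A,B,C} and {D,J}.
Split {A,B,C} by δ(·,0) → {B,C} and {A}.
Stable partition: {F,G} | {B,C} | {E} | {D,J} | {A} — 5 equivalence classes.
The equivalence class containing C is {B,C}, of size 2.

2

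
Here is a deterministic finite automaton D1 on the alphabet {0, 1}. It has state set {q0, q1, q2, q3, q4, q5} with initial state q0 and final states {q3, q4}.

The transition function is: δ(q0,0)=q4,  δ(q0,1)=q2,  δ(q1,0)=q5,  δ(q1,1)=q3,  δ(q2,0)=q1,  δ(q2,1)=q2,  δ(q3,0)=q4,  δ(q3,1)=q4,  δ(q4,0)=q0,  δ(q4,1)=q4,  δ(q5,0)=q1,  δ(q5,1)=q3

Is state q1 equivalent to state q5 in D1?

Every state is reachable, so we keep all 6.
Initial partition by acceptance: {q3,q4} | {q0,q1,q2,q5}.
Refine {q3,q4} on symbol 0: members go to different blocks, giving {q3} and {q4}.
On input 0, block {q0,q1,q2,q5} splits into {q1,q2,q5} and {q0}.
Refine {q1,q2,q5} on symbol 1: members go to different blocks, giving {q1,q5} and {q2}.
Stable partition: {q3} | {q1,q5} | {q4} | {q0} | {q2} — 5 equivalence classes.
q1 and q5 lie in the same block of the stable partition, so they are equivalent — no string distinguishes them.

Yes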